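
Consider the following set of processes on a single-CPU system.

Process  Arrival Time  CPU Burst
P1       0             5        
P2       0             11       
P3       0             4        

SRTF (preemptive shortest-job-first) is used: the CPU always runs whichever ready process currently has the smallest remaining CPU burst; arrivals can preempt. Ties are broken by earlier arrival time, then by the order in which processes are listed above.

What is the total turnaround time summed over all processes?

33

Schedule: | P3 0-4 | P1 4-9 | P2 9-20 |
Completion: P1=9  P2=20  P3=4
Turnaround = completion − arrival: P1=9, P2=20, P3=4
Total turnaround = 9 + 20 + 4 = 33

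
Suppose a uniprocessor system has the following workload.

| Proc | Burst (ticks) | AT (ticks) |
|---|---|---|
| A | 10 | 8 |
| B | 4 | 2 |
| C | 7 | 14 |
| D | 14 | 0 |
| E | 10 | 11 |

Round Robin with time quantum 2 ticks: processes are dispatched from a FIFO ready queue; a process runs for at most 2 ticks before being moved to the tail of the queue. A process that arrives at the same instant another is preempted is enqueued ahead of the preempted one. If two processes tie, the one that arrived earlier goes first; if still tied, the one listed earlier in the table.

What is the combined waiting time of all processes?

96

Schedule: | D 0-2 | B 2-4 | D 4-6 | B 6-8 | D 8-10 | A 10-12 | D 12-14 | E 14-16 | A 16-18 | C 18-20 | D 20-22 | E 22-24 | A 24-26 | C 26-28 | D 28-30 | E 30-32 | A 32-34 | C 34-36 | D 36-38 | E 38-40 | A 40-42 | C 42-43 | E 43-45 |
Completion: A=42  B=8  C=43  D=38  E=45
Waiting = turnaround − burst: A=24, B=2, C=22, D=24, E=24
Total waiting = 24 + 2 + 22 + 24 + 24 = 96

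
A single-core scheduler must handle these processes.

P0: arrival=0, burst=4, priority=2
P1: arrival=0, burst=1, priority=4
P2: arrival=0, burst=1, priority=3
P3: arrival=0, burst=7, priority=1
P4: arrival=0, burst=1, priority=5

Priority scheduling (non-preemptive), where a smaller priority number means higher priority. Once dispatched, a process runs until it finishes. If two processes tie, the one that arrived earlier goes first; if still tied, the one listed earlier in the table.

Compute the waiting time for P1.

12

Schedule: | P3 0-7 | P0 7-11 | P2 11-12 | P1 12-13 | P4 13-14 |
Completion: P0=11  P1=13  P2=12  P3=7  P4=14
Waiting(P1) = turnaround − burst = 13 − 1 = 12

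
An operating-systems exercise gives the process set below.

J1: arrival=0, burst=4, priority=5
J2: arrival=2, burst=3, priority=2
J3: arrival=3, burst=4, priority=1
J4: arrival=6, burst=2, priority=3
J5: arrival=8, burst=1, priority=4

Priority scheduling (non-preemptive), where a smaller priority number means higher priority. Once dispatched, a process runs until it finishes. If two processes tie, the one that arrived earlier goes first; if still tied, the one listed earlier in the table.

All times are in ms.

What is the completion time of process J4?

13

Gantt: | J1 0-4 | J3 4-8 | J2 8-11 | J4 11-13 | J5 13-14 |
Completion: J1=4  J2=11  J3=8  J4=13  J5=14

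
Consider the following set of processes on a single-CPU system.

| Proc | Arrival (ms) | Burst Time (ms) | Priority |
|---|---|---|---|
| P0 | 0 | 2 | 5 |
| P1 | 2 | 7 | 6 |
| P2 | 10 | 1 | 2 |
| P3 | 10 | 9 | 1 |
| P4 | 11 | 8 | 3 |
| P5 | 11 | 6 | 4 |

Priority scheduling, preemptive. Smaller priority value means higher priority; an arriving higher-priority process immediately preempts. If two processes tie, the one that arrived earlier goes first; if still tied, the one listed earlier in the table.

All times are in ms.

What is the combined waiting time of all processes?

Gantt: | P0 0-2 | P1 2-9 | idle 9-10 | P3 10-19 | P2 19-20 | P4 20-28 | P5 28-34 |
Completion: P0=2  P1=9  P2=20  P3=19  P4=28  P5=34
Waiting = turnaround − burst: P0=0, P1=0, P2=9, P3=0, P4=9, P5=17
Total waiting = 0 + 0 + 9 + 0 + 9 + 17 = 35

35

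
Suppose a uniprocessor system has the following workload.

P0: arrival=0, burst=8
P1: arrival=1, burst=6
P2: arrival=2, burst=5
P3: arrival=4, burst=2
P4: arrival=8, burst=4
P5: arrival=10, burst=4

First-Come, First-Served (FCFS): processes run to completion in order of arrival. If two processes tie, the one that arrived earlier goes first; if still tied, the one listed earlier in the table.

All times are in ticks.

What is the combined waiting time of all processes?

Schedule: | P0 0-8 | P1 8-14 | P2 14-19 | P3 19-21 | P4 21-25 | P5 25-29 |
Completion: P0=8  P1=14  P2=19  P3=21  P4=25  P5=29
Waiting = turnaround − burst: P0=0, P1=7, P2=12, P3=15, P4=13, P5=15
Total waiting = 0 + 7 + 12 + 15 + 13 + 15 = 62

62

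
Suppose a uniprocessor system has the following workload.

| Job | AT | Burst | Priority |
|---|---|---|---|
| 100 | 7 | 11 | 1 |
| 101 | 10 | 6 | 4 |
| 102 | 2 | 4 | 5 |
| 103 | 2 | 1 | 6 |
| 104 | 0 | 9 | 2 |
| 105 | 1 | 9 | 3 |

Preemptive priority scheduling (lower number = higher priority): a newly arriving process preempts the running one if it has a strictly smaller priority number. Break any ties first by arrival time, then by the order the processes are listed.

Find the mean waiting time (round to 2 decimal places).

Timeline: | 104 0-7 | 100 7-18 | 104 18-20 | 105 20-29 | 101 29-35 | 102 35-39 | 103 39-40 |
Completion: 100=18  101=35  102=39  103=40  104=20  105=29
Waiting times: 100=0, 101=19, 102=33, 103=37, 104=11, 105=19
Average waiting = (0+19+33+37+11+19) / 6 = 119/6 = 19.83

19.83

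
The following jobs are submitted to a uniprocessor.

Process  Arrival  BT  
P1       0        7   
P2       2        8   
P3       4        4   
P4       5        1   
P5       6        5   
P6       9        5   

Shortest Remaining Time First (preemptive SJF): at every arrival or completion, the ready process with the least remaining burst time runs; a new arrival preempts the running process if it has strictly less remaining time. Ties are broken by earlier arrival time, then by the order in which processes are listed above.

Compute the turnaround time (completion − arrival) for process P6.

13

Timeline: | P1 0-5 | P4 5-6 | P1 6-8 | P3 8-12 | P5 12-17 | P6 17-22 | P2 22-30 |
Completion: P1=8  P2=30  P3=12  P4=6  P5=17  P6=22
Turnaround (C−A): P1=8  P2=28  P3=8  P4=1  P5=11  P6=13
Turnaround(P6) = completion − arrival = 22 − 9 = 13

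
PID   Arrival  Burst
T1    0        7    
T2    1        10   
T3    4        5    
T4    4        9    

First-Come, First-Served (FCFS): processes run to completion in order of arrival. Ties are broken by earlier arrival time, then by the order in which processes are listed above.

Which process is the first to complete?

Timeline: | T1 0-7 | T2 7-17 | T3 17-22 | T4 22-31 |
Completion: T1=7  T2=17  T3=22  T4=31
Turnaround (C−A): T1=7  T2=16  T3=18  T4=27
Finish order: T1 → T2 → T3 → T4

T1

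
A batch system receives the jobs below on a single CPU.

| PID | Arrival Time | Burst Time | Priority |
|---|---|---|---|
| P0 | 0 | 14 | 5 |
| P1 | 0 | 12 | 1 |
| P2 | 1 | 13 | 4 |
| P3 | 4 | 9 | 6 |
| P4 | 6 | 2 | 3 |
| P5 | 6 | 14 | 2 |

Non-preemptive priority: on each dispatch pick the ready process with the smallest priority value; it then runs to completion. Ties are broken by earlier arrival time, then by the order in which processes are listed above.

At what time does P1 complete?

12

Schedule: | P1 0-12 | P5 12-26 | P4 26-28 | P2 28-41 | P0 41-55 | P3 55-64 |
Completion: P0=55  P1=12  P2=41  P3=64  P4=28  P5=26
Turnaround (C−A): P0=55  P1=12  P2=40  P3=60  P4=22  P5=20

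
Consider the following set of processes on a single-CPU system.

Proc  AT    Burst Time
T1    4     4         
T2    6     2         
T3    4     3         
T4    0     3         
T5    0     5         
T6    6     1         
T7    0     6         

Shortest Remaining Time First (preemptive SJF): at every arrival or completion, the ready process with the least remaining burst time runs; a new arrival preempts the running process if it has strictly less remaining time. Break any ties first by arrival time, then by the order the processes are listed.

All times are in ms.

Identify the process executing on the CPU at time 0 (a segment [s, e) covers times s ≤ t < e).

T4

Schedule: | T4 0-3 | T5 3-4 | T3 4-7 | T6 7-8 | T2 8-10 | T5 10-14 | T1 14-18 | T7 18-24 |
Completion: T1=18  T2=10  T3=7  T4=3  T5=14  T6=8  T7=24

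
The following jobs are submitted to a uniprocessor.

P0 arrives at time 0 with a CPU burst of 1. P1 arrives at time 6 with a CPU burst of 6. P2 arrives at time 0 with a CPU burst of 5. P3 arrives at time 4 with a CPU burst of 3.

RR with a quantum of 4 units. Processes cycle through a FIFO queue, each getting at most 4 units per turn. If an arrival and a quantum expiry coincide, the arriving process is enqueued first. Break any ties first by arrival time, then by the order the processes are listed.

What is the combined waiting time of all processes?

8

Timeline: | P0 0-1 | P2 1-5 | P3 5-8 | P2 8-9 | P1 9-15 |
Completion: P0=1  P1=15  P2=9  P3=8
Waiting = turnaround − burst: P0=0, P1=3, P2=4, P3=1
Total waiting = 0 + 3 + 4 + 1 = 8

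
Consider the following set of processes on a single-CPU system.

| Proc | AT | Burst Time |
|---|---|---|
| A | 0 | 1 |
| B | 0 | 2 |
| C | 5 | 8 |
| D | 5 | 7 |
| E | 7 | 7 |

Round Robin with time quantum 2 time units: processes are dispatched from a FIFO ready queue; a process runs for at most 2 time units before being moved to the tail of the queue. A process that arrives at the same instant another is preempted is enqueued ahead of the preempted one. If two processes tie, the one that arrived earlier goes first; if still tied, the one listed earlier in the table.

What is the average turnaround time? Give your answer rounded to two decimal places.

Gantt: | A 0-1 | B 1-3 | idle 3-5 | C 5-7 | D 7-9 | E 9-11 | C 11-13 | D 13-15 | E 15-17 | C 17-19 | D 19-21 | E 21-23 | C 23-25 | D 25-26 | E 26-27 |
Completion: A=1  B=3  C=25  D=26  E=27
Turnaround (C−A): A=1  B=3  C=20  D=21  E=20
Turnaround times: A=1, B=3, C=20, D=21, E=20
Average turnaround = (1+3+20+21+20) / 5 = 65/5 = 13.00

13.00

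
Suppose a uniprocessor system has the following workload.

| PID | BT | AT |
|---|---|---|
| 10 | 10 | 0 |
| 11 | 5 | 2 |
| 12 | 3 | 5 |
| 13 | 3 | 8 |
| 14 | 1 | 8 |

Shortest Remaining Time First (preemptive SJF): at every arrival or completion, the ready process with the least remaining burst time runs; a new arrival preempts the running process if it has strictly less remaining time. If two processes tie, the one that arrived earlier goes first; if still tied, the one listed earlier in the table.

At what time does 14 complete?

9

Timeline: | 10 0-2 | 11 2-7 | 12 7-8 | 14 8-9 | 12 9-11 | 13 11-14 | 10 14-22 |
Completion: 10=22  11=7  12=11  13=14  14=9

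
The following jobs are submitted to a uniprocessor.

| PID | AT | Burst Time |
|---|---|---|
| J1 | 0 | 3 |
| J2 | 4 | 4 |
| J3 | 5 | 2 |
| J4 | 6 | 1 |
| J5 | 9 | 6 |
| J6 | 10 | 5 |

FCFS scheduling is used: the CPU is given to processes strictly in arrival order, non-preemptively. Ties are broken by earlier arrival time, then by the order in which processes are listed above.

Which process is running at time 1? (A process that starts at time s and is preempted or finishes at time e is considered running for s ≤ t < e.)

J1

Timeline: | J1 0-3 | idle 3-4 | J2 4-8 | J3 8-10 | J4 10-11 | J5 11-17 | J6 17-22 |
Completion: J1=3  J2=8  J3=10  J4=11  J5=17  J6=22
Turnaround (C−A): J1=3  J2=4  J3=5  J4=5  J5=8  J6=12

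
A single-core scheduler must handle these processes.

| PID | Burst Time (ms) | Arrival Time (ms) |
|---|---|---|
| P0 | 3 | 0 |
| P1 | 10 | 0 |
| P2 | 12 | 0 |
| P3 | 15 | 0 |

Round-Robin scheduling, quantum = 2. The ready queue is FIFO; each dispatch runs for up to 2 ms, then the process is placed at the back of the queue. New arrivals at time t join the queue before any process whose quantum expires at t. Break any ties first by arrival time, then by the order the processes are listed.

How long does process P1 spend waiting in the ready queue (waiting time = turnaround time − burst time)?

Schedule: | P0 0-2 | P1 2-4 | P2 4-6 | P3 6-8 | P0 8-9 | P1 9-11 | P2 11-13 | P3 13-15 | P1 15-17 | P2 17-19 | P3 19-21 | P1 21-23 | P2 23-25 | P3 25-27 | P1 27-29 | P2 29-31 | P3 31-33 | P2 33-35 | P3 35-40 |
Completion: P0=9  P1=29  P2=35  P3=40
Turnaround (C−A): P0=9  P1=29  P2=35  P3=40
Waiting(P1) = turnaround − burst = 29 − 10 = 19

19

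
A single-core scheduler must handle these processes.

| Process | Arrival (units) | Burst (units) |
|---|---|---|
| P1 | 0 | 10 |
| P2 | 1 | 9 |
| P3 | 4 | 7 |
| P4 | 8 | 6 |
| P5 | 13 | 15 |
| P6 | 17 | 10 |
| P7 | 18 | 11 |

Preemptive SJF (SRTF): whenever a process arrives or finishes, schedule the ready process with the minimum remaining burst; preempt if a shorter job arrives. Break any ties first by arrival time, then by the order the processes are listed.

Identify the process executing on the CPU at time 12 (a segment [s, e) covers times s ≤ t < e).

P4

Schedule: | P1 0-10 | P4 10-16 | P3 16-23 | P2 23-32 | P6 32-42 | P7 42-53 | P5 53-68 |
Completion: P1=10  P2=32  P3=23  P4=16  P5=68  P6=42  P7=53
Turnaround (C−A): P1=10  P2=31  P3=19  P4=8  P5=55  P6=25  P7=35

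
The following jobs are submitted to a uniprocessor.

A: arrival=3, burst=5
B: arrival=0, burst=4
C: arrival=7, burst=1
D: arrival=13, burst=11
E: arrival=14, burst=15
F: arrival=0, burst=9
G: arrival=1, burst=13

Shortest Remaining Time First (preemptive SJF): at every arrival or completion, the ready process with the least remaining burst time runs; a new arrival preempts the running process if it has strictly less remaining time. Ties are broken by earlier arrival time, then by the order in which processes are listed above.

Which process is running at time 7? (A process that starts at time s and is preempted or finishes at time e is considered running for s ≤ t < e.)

Schedule: | B 0-4 | A 4-7 | C 7-8 | A 8-10 | F 10-19 | D 19-30 | G 30-43 | E 43-58 |
Completion: A=10  B=4  C=8  D=30  E=58  F=19  G=43

C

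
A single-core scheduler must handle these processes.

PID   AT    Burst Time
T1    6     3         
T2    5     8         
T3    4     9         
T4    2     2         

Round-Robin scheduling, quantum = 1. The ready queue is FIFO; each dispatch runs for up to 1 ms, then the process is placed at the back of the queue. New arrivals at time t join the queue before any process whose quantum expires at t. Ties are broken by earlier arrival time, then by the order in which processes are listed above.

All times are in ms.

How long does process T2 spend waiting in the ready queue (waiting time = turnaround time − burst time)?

10

Gantt: | idle 0-2 | T4 2-4 | T3 4-5 | T2 5-6 | T3 6-7 | T1 7-8 | T2 8-9 | T3 9-10 | T1 10-11 | T2 11-12 | T3 12-13 | T1 13-14 | T2 14-15 | T3 15-16 | T2 16-17 | T3 17-18 | T2 18-19 | T3 19-20 | T2 20-21 | T3 21-22 | T2 22-23 | T3 23-24 |
Completion: T1=14  T2=23  T3=24  T4=4
Waiting(T2) = turnaround − burst = 18 − 8 = 10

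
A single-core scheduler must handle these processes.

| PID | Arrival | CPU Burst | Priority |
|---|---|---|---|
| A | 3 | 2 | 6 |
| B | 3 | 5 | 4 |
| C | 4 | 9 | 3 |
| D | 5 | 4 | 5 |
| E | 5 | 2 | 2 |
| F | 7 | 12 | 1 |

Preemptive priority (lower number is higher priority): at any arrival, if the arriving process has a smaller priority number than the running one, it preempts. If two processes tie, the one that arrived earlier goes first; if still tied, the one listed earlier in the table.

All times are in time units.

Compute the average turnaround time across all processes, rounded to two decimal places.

Timeline: | idle 0-3 | B 3-4 | C 4-5 | E 5-7 | F 7-19 | C 19-27 | B 27-31 | D 31-35 | A 35-37 |
Completion: A=37  B=31  C=27  D=35  E=7  F=19
Turnaround (C−A): A=34  B=28  C=23  D=30  E=2  F=12
Turnaround times: A=34, B=28, C=23, D=30, E=2, F=12
Average turnaround = (34+28+23+30+2+12) / 6 = 129/6 = 21.50

21.50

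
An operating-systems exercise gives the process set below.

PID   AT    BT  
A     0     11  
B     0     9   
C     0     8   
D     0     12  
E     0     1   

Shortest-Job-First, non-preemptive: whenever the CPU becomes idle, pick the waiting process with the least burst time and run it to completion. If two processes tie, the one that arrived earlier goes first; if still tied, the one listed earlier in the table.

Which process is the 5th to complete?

Schedule: | E 0-1 | C 1-9 | B 9-18 | A 18-29 | D 29-41 |
Completion: A=29  B=18  C=9  D=41  E=1
Turnaround (C−A): A=29  B=18  C=9  D=41  E=1
Finish order: E → C → B → A → D

D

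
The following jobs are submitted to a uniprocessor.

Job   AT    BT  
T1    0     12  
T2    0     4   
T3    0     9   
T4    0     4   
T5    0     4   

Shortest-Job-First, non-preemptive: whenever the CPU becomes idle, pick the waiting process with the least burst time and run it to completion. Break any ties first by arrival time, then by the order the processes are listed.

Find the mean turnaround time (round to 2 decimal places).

Gantt: | T2 0-4 | T4 4-8 | T5 8-12 | T3 12-21 | T1 21-33 |
Completion: T1=33  T2=4  T3=21  T4=8  T5=12
Turnaround times: T1=33, T2=4, T3=21, T4=8, T5=12
Average turnaround = (33+4+21+8+12) / 5 = 78/5 = 15.60

15.60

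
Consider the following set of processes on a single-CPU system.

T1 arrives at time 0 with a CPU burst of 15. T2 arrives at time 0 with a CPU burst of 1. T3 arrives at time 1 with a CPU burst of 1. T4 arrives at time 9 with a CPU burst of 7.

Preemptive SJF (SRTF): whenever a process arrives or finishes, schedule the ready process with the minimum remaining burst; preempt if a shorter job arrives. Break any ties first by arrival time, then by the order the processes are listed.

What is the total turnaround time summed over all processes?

33

Timeline: | T2 0-1 | T3 1-2 | T1 2-9 | T4 9-16 | T1 16-24 |
Completion: T1=24  T2=1  T3=2  T4=16
Turnaround = completion − arrival: T1=24, T2=1, T3=1, T4=7
Total turnaround = 24 + 1 + 1 + 7 = 33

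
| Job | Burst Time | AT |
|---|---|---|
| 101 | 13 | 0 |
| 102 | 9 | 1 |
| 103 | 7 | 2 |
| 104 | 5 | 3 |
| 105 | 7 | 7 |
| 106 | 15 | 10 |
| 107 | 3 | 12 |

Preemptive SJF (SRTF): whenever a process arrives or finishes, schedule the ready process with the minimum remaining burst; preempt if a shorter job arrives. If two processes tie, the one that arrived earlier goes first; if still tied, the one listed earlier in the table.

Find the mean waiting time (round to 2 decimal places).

14.86

Gantt: | 101 0-1 | 102 1-2 | 103 2-3 | 104 3-8 | 103 8-14 | 107 14-17 | 105 17-24 | 102 24-32 | 101 32-44 | 106 44-59 |
Completion: 101=44  102=32  103=14  104=8  105=24  106=59  107=17
Turnaround (C−A): 101=44  102=31  103=12  104=5  105=17  106=49  107=5
Waiting times: 101=31, 102=22, 103=5, 104=0, 105=10, 106=34, 107=2
Average waiting = (31+22+5+0+10+34+2) / 7 = 104/7 = 14.86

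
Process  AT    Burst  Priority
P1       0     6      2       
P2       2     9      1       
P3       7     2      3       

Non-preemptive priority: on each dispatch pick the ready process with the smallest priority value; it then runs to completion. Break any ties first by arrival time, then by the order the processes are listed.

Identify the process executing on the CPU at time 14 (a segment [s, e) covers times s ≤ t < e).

P2

Schedule: | P1 0-6 | P2 6-15 | P3 15-17 |
Completion: P1=6  P2=15  P3=17
Turnaround (C−A): P1=6  P2=13  P3=10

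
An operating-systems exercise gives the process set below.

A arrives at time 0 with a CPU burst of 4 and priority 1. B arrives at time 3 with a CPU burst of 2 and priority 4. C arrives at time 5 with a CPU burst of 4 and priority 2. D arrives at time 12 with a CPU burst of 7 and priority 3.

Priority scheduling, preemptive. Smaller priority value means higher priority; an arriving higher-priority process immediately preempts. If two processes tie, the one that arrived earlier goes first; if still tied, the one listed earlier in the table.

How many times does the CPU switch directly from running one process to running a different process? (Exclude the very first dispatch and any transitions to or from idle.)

Timeline: | A 0-4 | B 4-5 | C 5-9 | B 9-10 | idle 10-12 | D 12-19 |
Completion: A=4  B=10  C=9  D=19
Turnaround (C−A): A=4  B=7  C=4  D=7

3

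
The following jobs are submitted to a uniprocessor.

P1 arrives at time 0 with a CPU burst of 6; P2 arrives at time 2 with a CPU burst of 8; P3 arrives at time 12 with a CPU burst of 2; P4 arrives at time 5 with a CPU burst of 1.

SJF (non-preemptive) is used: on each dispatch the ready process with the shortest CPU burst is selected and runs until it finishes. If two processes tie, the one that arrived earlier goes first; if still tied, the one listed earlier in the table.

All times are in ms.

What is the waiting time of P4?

Gantt: | P1 0-6 | P4 6-7 | P2 7-15 | P3 15-17 |
Completion: P1=6  P2=15  P3=17  P4=7
Turnaround (C−A): P1=6  P2=13  P3=5  P4=2
Waiting(P4) = turnaround − burst = 2 − 1 = 1

1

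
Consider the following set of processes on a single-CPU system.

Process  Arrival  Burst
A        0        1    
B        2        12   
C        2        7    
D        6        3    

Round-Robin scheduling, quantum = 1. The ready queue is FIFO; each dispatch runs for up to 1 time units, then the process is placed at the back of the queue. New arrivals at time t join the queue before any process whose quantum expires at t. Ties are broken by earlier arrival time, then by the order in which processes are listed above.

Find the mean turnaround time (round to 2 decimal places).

Timeline: | A 0-1 | idle 1-2 | B 2-3 | C 3-4 | B 4-5 | C 5-6 | B 6-7 | D 7-8 | C 8-9 | B 9-10 | D 10-11 | C 11-12 | B 12-13 | D 13-14 | C 14-15 | B 15-16 | C 16-17 | B 17-18 | C 18-19 | B 19-24 |
Completion: A=1  B=24  C=19  D=14
Turnaround times: A=1, B=22, C=17, D=8
Average turnaround = (1+22+17+8) / 4 = 48/4 = 12.00

12.00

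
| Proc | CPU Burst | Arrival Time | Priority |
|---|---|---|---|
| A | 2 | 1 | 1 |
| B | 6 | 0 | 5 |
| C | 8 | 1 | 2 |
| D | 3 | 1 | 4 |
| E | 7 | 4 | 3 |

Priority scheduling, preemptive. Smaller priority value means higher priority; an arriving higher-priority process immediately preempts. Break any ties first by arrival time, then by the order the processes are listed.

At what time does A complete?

3

Gantt: | B 0-1 | A 1-3 | C 3-11 | E 11-18 | D 18-21 | B 21-26 |
Completion: A=3  B=26  C=11  D=21  E=18
Turnaround (C−A): A=2  B=26  C=10  D=20  E=14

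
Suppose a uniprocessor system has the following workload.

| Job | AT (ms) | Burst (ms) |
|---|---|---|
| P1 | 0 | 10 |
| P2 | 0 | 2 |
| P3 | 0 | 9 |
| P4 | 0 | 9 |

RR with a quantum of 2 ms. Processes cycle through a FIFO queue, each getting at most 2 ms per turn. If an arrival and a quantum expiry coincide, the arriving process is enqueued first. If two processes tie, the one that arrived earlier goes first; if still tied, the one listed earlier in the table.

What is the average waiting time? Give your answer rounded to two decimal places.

15.25

Schedule: | P1 0-2 | P2 2-4 | P3 4-6 | P4 6-8 | P1 8-10 | P3 10-12 | P4 12-14 | P1 14-16 | P3 16-18 | P4 18-20 | P1 20-22 | P3 22-24 | P4 24-26 | P1 26-28 | P3 28-29 | P4 29-30 |
Completion: P1=28  P2=4  P3=29  P4=30
Waiting times: P1=18, P2=2, P3=20, P4=21
Average waiting = (18+2+20+21) / 4 = 61/4 = 15.25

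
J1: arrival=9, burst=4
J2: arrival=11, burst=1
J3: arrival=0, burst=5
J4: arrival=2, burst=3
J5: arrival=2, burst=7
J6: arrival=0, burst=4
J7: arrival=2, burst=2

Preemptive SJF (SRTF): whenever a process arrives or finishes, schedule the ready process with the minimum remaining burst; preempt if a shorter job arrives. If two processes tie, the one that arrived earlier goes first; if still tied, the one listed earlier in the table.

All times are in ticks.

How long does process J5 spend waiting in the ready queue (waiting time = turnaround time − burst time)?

Schedule: | J6 0-4 | J7 4-6 | J4 6-9 | J1 9-11 | J2 11-12 | J1 12-14 | J3 14-19 | J5 19-26 |
Completion: J1=14  J2=12  J3=19  J4=9  J5=26  J6=4  J7=6
Turnaround (C−A): J1=5  J2=1  J3=19  J4=7  J5=24  J6=4  J7=4
Waiting(J5) = turnaround − burst = 24 − 7 = 17

17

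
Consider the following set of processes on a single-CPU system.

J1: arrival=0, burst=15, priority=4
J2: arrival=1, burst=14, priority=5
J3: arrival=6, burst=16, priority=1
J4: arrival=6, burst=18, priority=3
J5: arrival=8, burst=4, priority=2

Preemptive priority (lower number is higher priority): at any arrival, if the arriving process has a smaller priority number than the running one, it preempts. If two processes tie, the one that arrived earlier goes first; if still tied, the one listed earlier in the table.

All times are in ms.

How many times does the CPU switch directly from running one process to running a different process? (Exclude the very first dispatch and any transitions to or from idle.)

Gantt: | J1 0-6 | J3 6-22 | J5 22-26 | J4 26-44 | J1 44-53 | J2 53-67 |
Completion: J1=53  J2=67  J3=22  J4=44  J5=26

5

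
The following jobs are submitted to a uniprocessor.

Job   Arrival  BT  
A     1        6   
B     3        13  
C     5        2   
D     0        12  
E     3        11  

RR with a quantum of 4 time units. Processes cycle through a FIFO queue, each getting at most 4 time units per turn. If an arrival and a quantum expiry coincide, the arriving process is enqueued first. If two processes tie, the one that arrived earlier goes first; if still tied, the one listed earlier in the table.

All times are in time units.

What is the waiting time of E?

29

Timeline: | D 0-4 | A 4-8 | B 8-12 | E 12-16 | D 16-20 | C 20-22 | A 22-24 | B 24-28 | E 28-32 | D 32-36 | B 36-40 | E 40-43 | B 43-44 |
Completion: A=24  B=44  C=22  D=36  E=43
Turnaround (C−A): A=23  B=41  C=17  D=36  E=40
Waiting(E) = turnaround − burst = 40 − 11 = 29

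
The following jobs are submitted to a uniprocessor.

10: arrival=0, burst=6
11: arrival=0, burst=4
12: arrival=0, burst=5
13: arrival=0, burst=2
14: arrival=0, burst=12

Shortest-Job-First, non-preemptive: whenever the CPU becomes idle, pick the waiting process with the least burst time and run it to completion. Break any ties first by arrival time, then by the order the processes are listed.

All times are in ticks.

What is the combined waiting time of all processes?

36

Gantt: | 13 0-2 | 11 2-6 | 12 6-11 | 10 11-17 | 14 17-29 |
Completion: 10=17  11=6  12=11  13=2  14=29
Waiting = turnaround − burst: 10=11, 11=2, 12=6, 13=0, 14=17
Total waiting = 11 + 2 + 6 + 0 + 17 = 36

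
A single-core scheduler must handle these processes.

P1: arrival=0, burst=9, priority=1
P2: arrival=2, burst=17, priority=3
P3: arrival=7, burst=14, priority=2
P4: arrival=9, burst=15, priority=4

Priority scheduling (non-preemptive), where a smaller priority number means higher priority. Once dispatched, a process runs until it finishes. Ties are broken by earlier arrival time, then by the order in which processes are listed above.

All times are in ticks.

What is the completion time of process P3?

Schedule: | P1 0-9 | P3 9-23 | P2 23-40 | P4 40-55 |
Completion: P1=9  P2=40  P3=23  P4=55
Turnaround (C−A): P1=9  P2=38  P3=16  P4=46

23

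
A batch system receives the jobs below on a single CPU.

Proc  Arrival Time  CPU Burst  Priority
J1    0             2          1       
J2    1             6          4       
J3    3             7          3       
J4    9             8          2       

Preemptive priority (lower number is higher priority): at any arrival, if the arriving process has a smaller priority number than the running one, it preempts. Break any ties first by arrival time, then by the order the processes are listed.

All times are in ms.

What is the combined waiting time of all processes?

Schedule: | J1 0-2 | J2 2-3 | J3 3-9 | J4 9-17 | J3 17-18 | J2 18-23 |
Completion: J1=2  J2=23  J3=18  J4=17
Turnaround (C−A): J1=2  J2=22  J3=15  J4=8
Waiting = turnaround − burst: J1=0, J2=16, J3=8, J4=0
Total waiting = 0 + 16 + 8 + 0 = 24

24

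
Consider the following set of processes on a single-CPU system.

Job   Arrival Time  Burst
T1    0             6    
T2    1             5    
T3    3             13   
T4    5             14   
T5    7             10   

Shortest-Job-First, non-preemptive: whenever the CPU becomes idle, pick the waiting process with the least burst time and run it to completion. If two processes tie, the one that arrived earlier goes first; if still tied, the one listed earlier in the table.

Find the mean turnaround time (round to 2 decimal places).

20.80

Schedule: | T1 0-6 | T2 6-11 | T5 11-21 | T3 21-34 | T4 34-48 |
Completion: T1=6  T2=11  T3=34  T4=48  T5=21
Turnaround (C−A): T1=6  T2=10  T3=31  T4=43  T5=14
Turnaround times: T1=6, T2=10, T3=31, T4=43, T5=14
Average turnaround = (6+10+31+43+14) / 5 = 104/5 = 20.80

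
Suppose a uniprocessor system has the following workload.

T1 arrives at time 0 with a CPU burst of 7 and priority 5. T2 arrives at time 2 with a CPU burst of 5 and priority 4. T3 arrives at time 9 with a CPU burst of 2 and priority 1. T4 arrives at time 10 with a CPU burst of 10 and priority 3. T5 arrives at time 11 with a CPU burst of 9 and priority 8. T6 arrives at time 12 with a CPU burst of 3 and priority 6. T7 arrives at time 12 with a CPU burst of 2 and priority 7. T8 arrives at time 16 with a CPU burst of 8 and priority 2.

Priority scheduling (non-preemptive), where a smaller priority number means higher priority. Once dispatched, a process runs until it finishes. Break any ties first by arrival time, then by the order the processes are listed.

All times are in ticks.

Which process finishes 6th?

T6

Gantt: | T1 0-7 | T2 7-12 | T3 12-14 | T4 14-24 | T8 24-32 | T6 32-35 | T7 35-37 | T5 37-46 |
Completion: T1=7  T2=12  T3=14  T4=24  T5=46  T6=35  T7=37  T8=32
Turnaround (C−A): T1=7  T2=10  T3=5  T4=14  T5=35  T6=23  T7=25  T8=16
Finish order: T1 → T2 → T3 → T4 → T8 → T6 → T7 → T5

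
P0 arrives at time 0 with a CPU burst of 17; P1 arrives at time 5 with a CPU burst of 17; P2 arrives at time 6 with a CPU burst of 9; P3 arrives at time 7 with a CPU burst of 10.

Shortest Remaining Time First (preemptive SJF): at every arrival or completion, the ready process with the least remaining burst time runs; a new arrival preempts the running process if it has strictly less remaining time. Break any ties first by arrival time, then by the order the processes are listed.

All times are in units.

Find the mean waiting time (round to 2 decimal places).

14.50

Schedule: | P0 0-6 | P2 6-15 | P3 15-25 | P0 25-36 | P1 36-53 |
Completion: P0=36  P1=53  P2=15  P3=25
Turnaround (C−A): P0=36  P1=48  P2=9  P3=18
Waiting times: P0=19, P1=31, P2=0, P3=8
Average waiting = (19+31+0+8) / 4 = 58/4 = 14.50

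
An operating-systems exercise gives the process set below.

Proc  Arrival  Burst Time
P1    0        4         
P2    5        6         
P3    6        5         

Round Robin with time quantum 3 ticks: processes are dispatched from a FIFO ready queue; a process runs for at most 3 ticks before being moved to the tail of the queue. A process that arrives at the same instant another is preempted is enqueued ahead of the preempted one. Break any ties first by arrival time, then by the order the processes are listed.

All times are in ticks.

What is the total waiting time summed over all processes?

Schedule: | P1 0-4 | idle 4-5 | P2 5-8 | P3 8-11 | P2 11-14 | P3 14-16 |
Completion: P1=4  P2=14  P3=16
Waiting = turnaround − burst: P1=0, P2=3, P3=5
Total waiting = 0 + 3 + 5 = 8

8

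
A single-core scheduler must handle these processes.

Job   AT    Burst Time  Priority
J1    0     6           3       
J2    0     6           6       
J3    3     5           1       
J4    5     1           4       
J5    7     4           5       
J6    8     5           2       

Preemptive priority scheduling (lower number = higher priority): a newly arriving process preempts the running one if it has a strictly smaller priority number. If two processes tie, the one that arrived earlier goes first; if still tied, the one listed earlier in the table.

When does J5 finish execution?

21

Timeline: | J1 0-3 | J3 3-8 | J6 8-13 | J1 13-16 | J4 16-17 | J5 17-21 | J2 21-27 |
Completion: J1=16  J2=27  J3=8  J4=17  J5=21  J6=13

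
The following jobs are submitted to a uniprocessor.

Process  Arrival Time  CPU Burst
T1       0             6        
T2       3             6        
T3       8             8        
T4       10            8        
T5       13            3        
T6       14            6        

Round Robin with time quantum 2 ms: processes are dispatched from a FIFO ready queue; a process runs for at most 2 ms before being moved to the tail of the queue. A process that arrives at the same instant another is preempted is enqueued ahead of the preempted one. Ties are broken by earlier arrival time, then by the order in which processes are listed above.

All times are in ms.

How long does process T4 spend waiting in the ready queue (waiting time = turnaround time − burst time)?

19

Timeline: | T1 0-4 | T2 4-6 | T1 6-8 | T2 8-10 | T3 10-12 | T4 12-14 | T2 14-16 | T3 16-18 | T5 18-20 | T6 20-22 | T4 22-24 | T3 24-26 | T5 26-27 | T6 27-29 | T4 29-31 | T3 31-33 | T6 33-35 | T4 35-37 |
Completion: T1=8  T2=16  T3=33  T4=37  T5=27  T6=35
Turnaround (C−A): T1=8  T2=13  T3=25  T4=27  T5=14  T6=21
Waiting(T4) = turnaround − burst = 27 − 8 = 19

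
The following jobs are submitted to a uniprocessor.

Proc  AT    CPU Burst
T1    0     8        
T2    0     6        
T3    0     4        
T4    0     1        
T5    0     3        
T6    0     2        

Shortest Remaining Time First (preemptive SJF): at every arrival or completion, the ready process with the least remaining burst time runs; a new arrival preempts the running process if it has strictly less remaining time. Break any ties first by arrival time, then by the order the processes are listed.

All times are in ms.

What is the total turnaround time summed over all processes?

Timeline: | T4 0-1 | T6 1-3 | T5 3-6 | T3 6-10 | T2 10-16 | T1 16-24 |
Completion: T1=24  T2=16  T3=10  T4=1  T5=6  T6=3
Turnaround = completion − arrival: T1=24, T2=16, T3=10, T4=1, T5=6, T6=3
Total turnaround = 24 + 16 + 10 + 1 + 6 + 3 = 60

60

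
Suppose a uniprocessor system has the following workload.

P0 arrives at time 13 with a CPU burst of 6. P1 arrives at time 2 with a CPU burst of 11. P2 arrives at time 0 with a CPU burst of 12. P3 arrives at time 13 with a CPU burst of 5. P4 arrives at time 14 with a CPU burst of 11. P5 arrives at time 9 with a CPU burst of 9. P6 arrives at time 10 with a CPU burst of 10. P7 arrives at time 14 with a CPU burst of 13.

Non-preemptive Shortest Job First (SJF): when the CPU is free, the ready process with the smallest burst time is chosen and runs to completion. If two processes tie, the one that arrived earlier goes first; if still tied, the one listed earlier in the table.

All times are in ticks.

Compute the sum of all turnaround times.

252

Timeline: | P2 0-12 | P5 12-21 | P3 21-26 | P0 26-32 | P6 32-42 | P1 42-53 | P4 53-64 | P7 64-77 |
Completion: P0=32  P1=53  P2=12  P3=26  P4=64  P5=21  P6=42  P7=77
Turnaround = completion − arrival: P0=19, P1=51, P2=12, P3=13, P4=50, P5=12, P6=32, P7=63
Total turnaround = 19 + 51 + 12 + 13 + 50 + 12 + 32 + 63 = 252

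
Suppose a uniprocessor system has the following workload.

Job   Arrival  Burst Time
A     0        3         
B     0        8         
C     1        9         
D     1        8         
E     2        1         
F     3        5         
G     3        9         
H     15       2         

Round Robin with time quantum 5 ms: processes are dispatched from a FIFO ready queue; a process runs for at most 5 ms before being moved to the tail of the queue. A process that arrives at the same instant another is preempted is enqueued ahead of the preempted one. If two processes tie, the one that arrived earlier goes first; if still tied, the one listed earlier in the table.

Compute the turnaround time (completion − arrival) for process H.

23

Gantt: | A 0-3 | B 3-8 | C 8-13 | D 13-18 | E 18-19 | F 19-24 | G 24-29 | B 29-32 | C 32-36 | H 36-38 | D 38-41 | G 41-45 |
Completion: A=3  B=32  C=36  D=41  E=19  F=24  G=45  H=38
Turnaround(H) = completion − arrival = 38 − 15 = 23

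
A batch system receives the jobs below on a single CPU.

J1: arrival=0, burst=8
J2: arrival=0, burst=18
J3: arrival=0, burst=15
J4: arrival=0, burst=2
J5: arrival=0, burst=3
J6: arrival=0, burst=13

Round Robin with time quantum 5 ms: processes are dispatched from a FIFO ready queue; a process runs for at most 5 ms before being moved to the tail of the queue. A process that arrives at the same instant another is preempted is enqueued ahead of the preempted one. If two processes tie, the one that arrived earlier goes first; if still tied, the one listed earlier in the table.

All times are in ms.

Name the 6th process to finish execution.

Gantt: | J1 0-5 | J2 5-10 | J3 10-15 | J4 15-17 | J5 17-20 | J6 20-25 | J1 25-28 | J2 28-33 | J3 33-38 | J6 38-43 | J2 43-48 | J3 48-53 | J6 53-56 | J2 56-59 |
Completion: J1=28  J2=59  J3=53  J4=17  J5=20  J6=56
Turnaround (C−A): J1=28  J2=59  J3=53  J4=17  J5=20  J6=56
Finish order: J4 → J5 → J1 → J3 → J6 → J2

J2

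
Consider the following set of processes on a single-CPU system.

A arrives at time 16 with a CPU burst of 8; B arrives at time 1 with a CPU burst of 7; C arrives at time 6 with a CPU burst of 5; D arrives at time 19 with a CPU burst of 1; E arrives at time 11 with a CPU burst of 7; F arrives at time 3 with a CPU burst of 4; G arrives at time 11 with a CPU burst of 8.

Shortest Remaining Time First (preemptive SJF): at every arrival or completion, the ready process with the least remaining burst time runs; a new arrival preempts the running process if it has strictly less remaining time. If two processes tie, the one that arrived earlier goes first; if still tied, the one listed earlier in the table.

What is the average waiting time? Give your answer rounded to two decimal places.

Timeline: | idle 0-1 | B 1-3 | F 3-7 | B 7-12 | C 12-17 | E 17-19 | D 19-20 | E 20-25 | G 25-33 | A 33-41 |
Completion: A=41  B=12  C=17  D=20  E=25  F=7  G=33
Waiting times: A=17, B=4, C=6, D=0, E=7, F=0, G=14
Average waiting = (17+4+6+0+7+0+14) / 7 = 48/7 = 6.86

6.86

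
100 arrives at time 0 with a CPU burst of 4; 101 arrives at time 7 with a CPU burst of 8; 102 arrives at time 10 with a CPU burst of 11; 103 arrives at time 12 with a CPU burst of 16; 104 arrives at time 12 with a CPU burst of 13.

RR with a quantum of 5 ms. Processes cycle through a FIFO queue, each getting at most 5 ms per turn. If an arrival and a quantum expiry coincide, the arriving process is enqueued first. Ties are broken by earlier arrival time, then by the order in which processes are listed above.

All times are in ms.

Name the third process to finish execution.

102

Timeline: | 100 0-4 | idle 4-7 | 101 7-12 | 102 12-17 | 103 17-22 | 104 22-27 | 101 27-30 | 102 30-35 | 103 35-40 | 104 40-45 | 102 45-46 | 103 46-51 | 104 51-54 | 103 54-55 |
Completion: 100=4  101=30  102=46  103=55  104=54
Finish order: 100 → 101 → 102 → 104 → 103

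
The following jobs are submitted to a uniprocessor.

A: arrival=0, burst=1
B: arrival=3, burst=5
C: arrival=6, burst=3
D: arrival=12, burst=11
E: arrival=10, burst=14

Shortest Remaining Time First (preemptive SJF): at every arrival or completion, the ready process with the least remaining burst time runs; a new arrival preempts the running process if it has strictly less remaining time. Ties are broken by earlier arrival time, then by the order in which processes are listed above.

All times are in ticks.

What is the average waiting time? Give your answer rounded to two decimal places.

2.80

Gantt: | A 0-1 | idle 1-3 | B 3-8 | C 8-11 | E 11-12 | D 12-23 | E 23-36 |
Completion: A=1  B=8  C=11  D=23  E=36
Turnaround (C−A): A=1  B=5  C=5  D=11  E=26
Waiting times: A=0, B=0, C=2, D=0, E=12
Average waiting = (0+0+2+0+12) / 5 = 14/5 = 2.80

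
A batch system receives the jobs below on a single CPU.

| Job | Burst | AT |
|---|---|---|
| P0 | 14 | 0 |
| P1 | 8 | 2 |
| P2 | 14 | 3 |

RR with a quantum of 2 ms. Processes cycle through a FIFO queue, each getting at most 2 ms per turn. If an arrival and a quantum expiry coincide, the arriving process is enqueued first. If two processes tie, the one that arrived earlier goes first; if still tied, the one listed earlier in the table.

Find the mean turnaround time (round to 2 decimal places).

28.33

Schedule: | P0 0-2 | P1 2-4 | P0 4-6 | P2 6-8 | P1 8-10 | P0 10-12 | P2 12-14 | P1 14-16 | P0 16-18 | P2 18-20 | P1 20-22 | P0 22-24 | P2 24-26 | P0 26-28 | P2 28-30 | P0 30-32 | P2 32-36 |
Completion: P0=32  P1=22  P2=36
Turnaround times: P0=32, P1=20, P2=33
Average turnaround = (32+20+33) / 3 = 85/3 = 28.33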